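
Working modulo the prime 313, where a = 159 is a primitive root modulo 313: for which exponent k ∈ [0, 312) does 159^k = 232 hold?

244

Baby-step giant-step with m = ceil(sqrt(312)) = 18.
Baby table (159^j mod 313 for j=0..17):
  0:1  1:159  2:241  3:133  4:176  5:127  6:161  7:246
  8:302  9:129  10:166  11:102  12:255  13:168  14:107  15:111
  16:121  17:146
Giant step factor: 159^(-18) ≡ 307 (mod 313).
Scan 232·307^i mod 313 for i = 0, 1, …:
  i=0: 232   i=1: 173   i=2: 214   i=3: 281
  i=4: 192   i=5: 100   i=6: 26   i=7: 157
  i=8: 310   i=9: 18   i=10: 205   i=11: 22
  i=12: 181   i=13: 166
Match at i=13, j=10: k = 13·18 + 10 = 244.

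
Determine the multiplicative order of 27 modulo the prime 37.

The order of 27 must divide p − 1 = 36 = 2^2 · 3^2.
Divisors: 1, 2, 3, 4, 6, 9, 12, 18, 36.
Check each in increasing order: 27^1 ≡ 27;  27^2 ≡ 26;  27^3 ≡ 36;  27^4 ≡ 10;  27^6 ≡ 1.
Smallest exponent giving 1 is 6.

6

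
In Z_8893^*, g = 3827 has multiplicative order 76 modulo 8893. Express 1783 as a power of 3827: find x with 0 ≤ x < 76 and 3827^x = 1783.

52

Baby-step giant-step with m = ceil(sqrt(76)) = 9.
Baby table (3827^j mod 8893 for j=0..8):
  0:1  1:3827  2:8051  3:5825  4:6417  5:4286  6:3830  7:1746
  8:3299
Giant step factor: 3827^(-9) ≡ 6302 (mod 8893).
Scan 1783·6302^i mod 8893 for i = 0, 1, …:
  i=0: 1783   i=1: 4607   i=2: 6562   i=3: 1274
  i=4: 7262   i=5: 1746
Match at i=5, j=7: x = 5·9 + 7 = 52.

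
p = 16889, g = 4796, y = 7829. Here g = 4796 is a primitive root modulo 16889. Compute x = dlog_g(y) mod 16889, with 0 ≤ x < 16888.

4507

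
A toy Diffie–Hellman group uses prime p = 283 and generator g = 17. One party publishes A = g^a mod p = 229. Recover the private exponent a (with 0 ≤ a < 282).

Baby-step giant-step with m = ceil(sqrt(282)) = 17.
Baby table (17^j mod 283 for j=0..16):
  0:1  1:17  2:6  3:102  4:36  5:46  6:216  7:276
  8:164  9:241  10:135  11:31  12:244  13:186  14:49  15:267
  16:11
Giant step factor: 17^(-17) ≡ 56 (mod 283).
Scan 229·56^i mod 283 for i = 0, 1, …:
  i=0: 229   i=1: 89   i=2: 173   i=3: 66
  i=4: 17
Match at i=4, j=1: a = 4·17 + 1 = 69.

69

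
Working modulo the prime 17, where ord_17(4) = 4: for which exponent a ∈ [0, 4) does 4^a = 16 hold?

Successive powers of 4 modulo 17:
  4^0=1  4^1=4  4^2=16
So 4^2 ≡ 16 (mod 17), giving a = 2.

2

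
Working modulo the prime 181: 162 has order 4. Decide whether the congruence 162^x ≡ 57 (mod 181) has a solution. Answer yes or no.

⟨162⟩ has order 4; its elements mod 181 are {1, 19, 162, 180}.
57 is not in this set.

no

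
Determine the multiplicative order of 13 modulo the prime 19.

The order of 13 must divide p − 1 = 18 = 2 · 3^2.
Divisors: 1, 2, 3, 6, 9, 18.
Check each in increasing order: 13^1 ≡ 13;  13^2 ≡ 17;  13^3 ≡ 12;  13^6 ≡ 11;  13^9 ≡ 18;  13^18 ≡ 1.
Smallest exponent giving 1 is 18.

18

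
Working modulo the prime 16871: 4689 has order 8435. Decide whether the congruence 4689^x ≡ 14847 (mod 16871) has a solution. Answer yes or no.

yes

14847 ∈ ⟨4689⟩ iff 14847^8435 ≡ 1 (mod 16871), since |⟨4689⟩| = 8435.
14847^8435 mod 16871 = 1.
Since 1 = 1, 14847 lies in the subgroup.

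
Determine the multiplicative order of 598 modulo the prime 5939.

2969

The order of 598 must divide p − 1 = 5938 = 2 · 2969.
Divisors: 1, 2, 2969, 5938.
Check each in increasing order: 598^1 ≡ 598;  598^2 ≡ 1264;  598^2969 ≡ 1.
Smallest exponent giving 1 is 2969.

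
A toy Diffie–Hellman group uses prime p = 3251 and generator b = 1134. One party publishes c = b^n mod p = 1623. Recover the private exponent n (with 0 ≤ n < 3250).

2026

Baby-step giant-step with m = ceil(sqrt(3250)) = 58.
Baby table (1134^j mod 3251 for j=0..57):
  0:1  1:1134  2:1811  3:2293  4:2713  5:1096  6:982  7:1746
  8:105  9:2034  10:1597  11:191  12:2028  13:1295  14:2329  15:1274
  16:1272  17:2255  18:1884  19:549  20:1625  21:2684  22:720  23:479
  24:269  25:2703  26:2760  27:2378  28:1573  29:2234  30:827  31:1530
  32:2237  33:978  34:461  35:2614  36:2615  37:498  38:2309  39:1351
  40:813  41:1909  42:2891  43:1386  44:1491  45:274  46:1871  47:2062
  48:839  49:2134  50:1212  51:2486  52:507  53:2762  54:1395  55:1944
  56:318  57:3002
Giant step factor: 1134^(-58) ≡ 1767 (mod 3251).
Scan 1623·1767^i mod 3251 for i = 0, 1, …:
  i=0: 1623   i=1: 459   i=2: 1554   i=3: 2074
  i=4: 881   i=5: 2749   i=6: 489   i=7: 2548
  i=8: 2932   i=9: 2001     …   i=33: 343
  i=34: 1395
Match at i=34, j=54: n = 34·58 + 54 = 2026.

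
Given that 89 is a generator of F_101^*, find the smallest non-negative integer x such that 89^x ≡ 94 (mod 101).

79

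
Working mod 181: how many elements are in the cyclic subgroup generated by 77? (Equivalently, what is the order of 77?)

The order of 77 must divide p − 1 = 180 = 2^2 · 3^2 · 5.
Divisors: 1, 2, 3, 4, 5, 6, 9, 10, 12, 15, 18, 20, 30, 36, 45, 60, 90, 180.
Check each in increasing order: 77^1 ≡ 77;  77^2 ≡ 137;  77^3 ≡ 51;  77^4 ≡ 126;  77^5 ≡ 109;  77^6 ≡ 67;  77^9 ≡ 159;  77^10 ≡ 116;  77^12 ≡ 145;  77^15 ≡ 155;  77^18 ≡ 122;  77^20 ≡ 62;  77^30 ≡ 133;  77^36 ≡ 42;  77^45 ≡ 162;  77^60 ≡ 132;  77^90 ≡ 180;  77^180 ≡ 1.
Smallest exponent giving 1 is 180.

180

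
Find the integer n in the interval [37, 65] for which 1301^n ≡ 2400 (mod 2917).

63

Compute 1301^37 mod 2917 = 2213, then multiply by 1301 repeatedly:
  1301^37=2213  1301^38=34  1301^39=479  1301^40=1858  1301^41=1982
  1301^42=2871  1301^43=1411  1301^44=918  1301^45=1265  1301^46=577
  1301^47=1008  1301^48=1675  1301^49=176  1301^50=1450  1301^51=2068
  1301^52=994  1301^53=963  1301^54=1470  1301^55=1835  1301^56=1229
  1301^57=413  1301^58=585  1301^59=2665  1301^60=1769  1301^61=2873
  1301^62=1096  1301^63=2400
Found 2400 at exponent 63.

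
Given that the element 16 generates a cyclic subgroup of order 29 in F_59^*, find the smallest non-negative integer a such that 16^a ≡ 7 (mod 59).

19

Successive powers of 16 modulo 59:
  16^0=1  16^1=16  16^2=20  16^3=25  16^4=46  16^5=28
  16^6=35  16^7=29  16^8=51  16^9=49  16^10=17  16^11=36
  16^12=45  16^13=12  16^14=15  16^15=4  16^16=5  16^17=21
  16^18=41  16^19=7
So 16^19 ≡ 7 (mod 59), giving a = 19.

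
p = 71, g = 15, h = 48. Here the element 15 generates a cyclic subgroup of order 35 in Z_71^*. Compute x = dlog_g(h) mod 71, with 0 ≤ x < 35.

10

Successive powers of 15 modulo 71:
  15^0=1  15^1=15  15^2=12  15^3=38  15^4=2  15^5=30
  15^6=24  15^7=5  15^8=4  15^9=60  15^10=48
So 15^10 ≡ 48 (mod 71), giving x = 10.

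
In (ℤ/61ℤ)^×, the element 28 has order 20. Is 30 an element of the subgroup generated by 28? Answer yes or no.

no

⟨28⟩ has order 20; its elements mod 61 are {1, 3, 8, 9, 11, 20, 23, 24, 27, 28, 33, 34, 37, 38, 41, 50, 52, 53, 58, 60}.
30 is not in this set.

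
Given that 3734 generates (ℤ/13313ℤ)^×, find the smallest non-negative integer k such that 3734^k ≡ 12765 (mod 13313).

Baby-step giant-step with m = ceil(sqrt(13312)) = 116.
Baby table (3734^j mod 13313 for j=0..115):
  0:1  1:3734  2:4045  3:7088  4:348  5:8071  6:9795  7:3719
  8:1287  9:12978  10:532  11:2851  12:8547  13:3237  14:12067  15:6986
  16:5557  17:8184  18:5721  19:8162  20:3451  21:12363  22:7271  23:4707
  24:2778  25:2225  26:838  27:537  28:8208  29:2146  30:12051  31:494
  32:7402  33:1280  34:153  35:12156  36:6487  37:6111  38:13305  39:10067
  40:7579  41:9861  42:10529  43:1997  44:1518  45:10187  46:3017  47:2680
  48:9057  49:3818  50:11502  51:730  52:9968  53:10677  54:8796  55:1093
  56:7484  57:1269  58:12331  59:7600  60:8397  61:2283  62:4402  63:8826
  64:6609  65:9017  66:901  67:9458  68:10096  69:9361  70:7349  71:3073
  72:12089  73:9256  74:1356  75:4364  76:64  77:12655  78:5933  79:990
  80:8959  81:10650  82:1169  83:11695  84:2490  85:5186  86:7422  87:9395
  88:1175  89:7473  90:134  91:7775  92:9510  93:4569  94:6693  95:3161
  96:7856  97:5765  98:12702  99:8362  100:4723  101:9270  102:380  103:7742
  104:6105  105:4214  106:12423  107:4990  108:7773  109:2042  110:9792  111:5830
  112:2465  113:5027  114:12801  115:5264
Giant step factor: 3734^(-116) ≡ 2215 (mod 13313).
Scan 12765·2215^i mod 13313 for i = 0, 1, …:
  i=0: 12765   i=1: 10976   i=2: 2302   i=3: 51
  i=4: 6461   i=5: 12953   i=6: 1380   i=7: 8023
  i=8: 11403   i=9: 2884     …   i=15: 7508
  i=16: 2283
Match at i=16, j=61: k = 16·116 + 61 = 1917.

1917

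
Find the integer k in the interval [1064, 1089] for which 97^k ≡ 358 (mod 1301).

Compute 97^1064 mod 1301 = 444, then multiply by 97 repeatedly:
  97^1064=444  97^1065=135  97^1066=85  97^1067=439  97^1068=951
  97^1069=1177  97^1070=982  97^1071=281  97^1072=1237  97^1073=297
  97^1074=187  97^1075=1226  97^1076=531  97^1077=768  97^1078=339
  97^1079=358
Found 358 at exponent 1079.

1079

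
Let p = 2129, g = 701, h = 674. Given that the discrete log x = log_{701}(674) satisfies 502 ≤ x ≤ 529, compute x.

506

Compute 701^502 mod 2129 = 1569, then multiply by 701 repeatedly:
  701^502=1569  701^503=1305  701^504=1464  701^505=86  701^506=674
Found 674 at exponent 506.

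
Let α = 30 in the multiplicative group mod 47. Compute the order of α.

The order of 30 must divide p − 1 = 46 = 2 · 23.
Divisors: 1, 2, 23, 46.
Check each in increasing order: 30^1 ≡ 30;  30^2 ≡ 7;  30^23 ≡ 46;  30^46 ≡ 1.
Smallest exponent giving 1 is 46.

46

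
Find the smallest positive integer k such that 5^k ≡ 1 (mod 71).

5

The order of 5 must divide p − 1 = 70 = 2 · 5 · 7.
Divisors: 1, 2, 5, 7, 10, 14, 35, 70.
Check each in increasing order: 5^1 ≡ 5;  5^2 ≡ 25;  5^5 ≡ 1.
Smallest exponent giving 1 is 5.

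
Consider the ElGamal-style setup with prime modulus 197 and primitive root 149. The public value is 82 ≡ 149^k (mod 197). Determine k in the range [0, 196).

177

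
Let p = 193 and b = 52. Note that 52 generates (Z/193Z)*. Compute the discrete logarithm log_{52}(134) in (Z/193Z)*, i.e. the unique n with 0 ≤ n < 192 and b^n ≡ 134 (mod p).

116

Baby-step giant-step with m = ceil(sqrt(192)) = 14.
Baby table (52^j mod 193 for j=0..13):
  0:1  1:52  2:2  3:104  4:4  5:15  6:8  7:30
  8:16  9:60  10:32  11:120  12:64  13:47
Giant step factor: 52^(-14) ≡ 95 (mod 193).
Scan 134·95^i mod 193 for i = 0, 1, …:
  i=0: 134   i=1: 185   i=2: 12   i=3: 175
  i=4: 27   i=5: 56   i=6: 109   i=7: 126
  i=8: 4
Match at i=8, j=4: n = 8·14 + 4 = 116.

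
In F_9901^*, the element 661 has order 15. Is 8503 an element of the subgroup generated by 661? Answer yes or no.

no

⟨661⟩ has order 15; its elements mod 9901 are {1, 99, 661, 1013, 1163, 1277, 2512, 3207, 6033, 6226, 6366, 6471, 6965, 7611, 9801}.
8503 is not in this set.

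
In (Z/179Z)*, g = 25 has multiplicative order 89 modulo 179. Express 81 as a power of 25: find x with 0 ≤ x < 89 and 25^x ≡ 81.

48

Baby-step giant-step with m = ceil(sqrt(89)) = 10.
Baby table (25^j mod 179 for j=0..9):
  0:1  1:25  2:88  3:52  4:47  5:101  6:19  7:117
  8:61  9:93
Giant step factor: 25^(-10) ≡ 89 (mod 179).
Scan 81·89^i mod 179 for i = 0, 1, …:
  i=0: 81   i=1: 49   i=2: 65   i=3: 57
  i=4: 61
Match at i=4, j=8: x = 4·10 + 8 = 48.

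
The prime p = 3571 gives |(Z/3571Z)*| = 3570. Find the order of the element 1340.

357

The order of 1340 must divide p − 1 = 3570 = 2 · 3 · 5 · 7 · 17.
Divisors: 1, 2, 3, 5, 6, 7, 10, 14, 15, 17, 21, 30, 34, 35, 42, 51, 70, 85, 102, 105, 119, 170, 210, 238, 255, 357, 510, 595, 714, 1190, 1785, 3570.
Check each in increasing order: 1340^1 ≡ 1340;  1340^2 ≡ 2958;  1340^3 ≡ 3481;  1340^5 ≡ 1605;  1340^6 ≡ 958;  1340^7 ≡ 1731;  1340^10 ≡ 1334;  1340^14 ≡ 292;  1340^15 ≡ 2041;  1340^17 ≡ 2288;  1340^21 ≡ 1941;  1340^30 ≡ 1895;  1340^34 ≡ 3429;  1340^35 ≡ 2554;  1340^42 ≡ 76;  1340^51 ≡ 65;  1340^70 ≡ 2270;  1340^85 ≡ 1483;  1340^102 ≡ 654;  1340^105 ≡ 1847;  1340^119 ≡ 103;  1340^170 ≡ 3124;  1340^210 ≡ 1104;  1340^238 ≡ 3467;  1340^255 ≡ 1305;  1340^357 ≡ 1.
Smallest exponent giving 1 is 357.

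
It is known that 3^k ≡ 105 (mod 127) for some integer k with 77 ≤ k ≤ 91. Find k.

Compute 3^77 mod 127 = 105, then multiply by 3 repeatedly:
  3^77=105
Found 105 at exponent 77.

77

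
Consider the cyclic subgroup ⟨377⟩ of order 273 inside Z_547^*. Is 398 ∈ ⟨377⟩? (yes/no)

no

398 ∈ ⟨377⟩ iff 398^273 ≡ 1 (mod 547), since |⟨377⟩| = 273.
398^273 mod 547 = 546.
Since 546 ≠ 1, 398 does not lie in the subgroup.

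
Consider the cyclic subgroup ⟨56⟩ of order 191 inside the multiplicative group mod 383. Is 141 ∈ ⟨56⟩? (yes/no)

141 ∈ ⟨56⟩ iff 141^191 ≡ 1 (mod 383), since |⟨56⟩| = 191.
141^191 mod 383 = 382.
Since 382 ≠ 1, 141 does not lie in the subgroup.

no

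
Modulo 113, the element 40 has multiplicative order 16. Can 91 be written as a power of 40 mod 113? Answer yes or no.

91 ∈ ⟨40⟩ iff 91^16 ≡ 1 (mod 113), since |⟨40⟩| = 16.
91^16 mod 113 = 28.
Since 28 ≠ 1, 91 does not lie in the subgroup.

no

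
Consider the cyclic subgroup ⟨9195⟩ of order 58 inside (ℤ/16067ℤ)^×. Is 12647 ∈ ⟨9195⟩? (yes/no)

no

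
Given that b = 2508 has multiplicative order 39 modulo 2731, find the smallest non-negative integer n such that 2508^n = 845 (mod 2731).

Successive powers of 2508 modulo 2731:
  2508^0=1  2508^1=2508  2508^2=571  2508^3=1024  2508^4=1052  2508^5=270
  2508^6=2603  2508^7=1234  2508^8=649  2508^9=16  2508^10=1894  2508^11=943
  2508^12=2729  2508^13=446  2508^14=1589  2508^15=683  2508^16=627  2508^17=2191
  2508^18=256  2508^19=263  2508^20=1433  2508^21=2699  2508^22=1674  2508^23=845
So 2508^23 ≡ 845 (mod 2731), giving n = 23.

23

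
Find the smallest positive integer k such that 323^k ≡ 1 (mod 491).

The order of 323 must divide p − 1 = 490 = 2 · 5 · 7^2.
Divisors: 1, 2, 5, 7, 10, 14, 35, 49, 70, 98, 245, 490.
Check each in increasing order: 323^1 ≡ 323;  323^2 ≡ 237;  323^5 ≡ 137;  323^7 ≡ 63;  323^10 ≡ 111;  323^14 ≡ 41;  323^35 ≡ 338;  323^49 ≡ 110;  323^70 ≡ 332;  323^98 ≡ 316;  323^245 ≡ 490;  323^490 ≡ 1.
Smallest exponent giving 1 is 490.

490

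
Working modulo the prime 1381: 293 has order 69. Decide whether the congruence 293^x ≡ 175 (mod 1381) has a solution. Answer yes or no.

yes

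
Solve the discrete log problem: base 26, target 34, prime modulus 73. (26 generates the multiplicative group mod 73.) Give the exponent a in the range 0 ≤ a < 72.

23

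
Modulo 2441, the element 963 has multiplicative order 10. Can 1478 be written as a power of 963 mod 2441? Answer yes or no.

yes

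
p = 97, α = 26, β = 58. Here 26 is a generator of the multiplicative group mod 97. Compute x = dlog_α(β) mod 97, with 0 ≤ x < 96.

61

Baby-step giant-step with m = ceil(sqrt(96)) = 10.
Baby table (26^j mod 97 for j=0..9):
  0:1  1:26  2:94  3:19  4:9  5:40  6:70  7:74
  8:81  9:69
Giant step factor: 26^(-10) ≡ 95 (mod 97).
Scan 58·95^i mod 97 for i = 0, 1, …:
  i=0: 58   i=1: 78   i=2: 38   i=3: 21
  i=4: 55   i=5: 84   i=6: 26
Match at i=6, j=1: x = 6·10 + 1 = 61.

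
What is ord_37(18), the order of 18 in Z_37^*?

The order of 18 must divide p − 1 = 36 = 2^2 · 3^2.
Divisors: 1, 2, 3, 4, 6, 9, 12, 18, 36.
Check each in increasing order: 18^1 ≡ 18;  18^2 ≡ 28;  18^3 ≡ 23;  18^4 ≡ 7;  18^6 ≡ 11;  18^9 ≡ 31;  18^12 ≡ 10;  18^18 ≡ 36;  18^36 ≡ 1.
Smallest exponent giving 1 is 36.

36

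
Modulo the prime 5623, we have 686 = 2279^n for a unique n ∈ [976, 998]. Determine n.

Compute 2279^976 mod 5623 = 3459, then multiply by 2279 repeatedly:
  2279^976=3459  2279^977=5238  2279^978=5396  2279^979=5606  2279^980=618
  2279^981=2672  2279^982=5402  2279^983=2411  2279^984=998  2279^985=2750
  2279^986=3228  2279^987=1728  2279^988=2012  2279^989=2603  2279^990=5595
  2279^991=3664  2279^992=101  2279^993=5259  2279^994=2648  2279^995=1313
  2279^996=891  2279^997=686
Found 686 at exponent 997.

997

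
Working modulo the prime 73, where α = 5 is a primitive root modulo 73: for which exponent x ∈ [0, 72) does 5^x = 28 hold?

Baby-step giant-step with m = ceil(sqrt(72)) = 9.
Baby table (5^j mod 73 for j=0..8):
  0:1  1:5  2:25  3:52  4:41  5:59  6:3  7:15
  8:2
Giant step factor: 5^(-9) ≡ 22 (mod 73).
Scan 28·22^i mod 73 for i = 0, 1, …:
  i=0: 28   i=1: 32   i=2: 47   i=3: 12
  i=4: 45   i=5: 41
Match at i=5, j=4: x = 5·9 + 4 = 49.

49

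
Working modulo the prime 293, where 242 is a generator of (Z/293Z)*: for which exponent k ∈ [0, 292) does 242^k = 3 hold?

7

Successive powers of 242 modulo 293:
  242^0=1  242^1=242  242^2=257  242^3=78  242^4=124  242^5=122
  242^6=224  242^7=3
So 242^7 ≡ 3 (mod 293), giving k = 7.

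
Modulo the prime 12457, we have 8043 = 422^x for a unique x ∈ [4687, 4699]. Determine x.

Compute 422^4687 mod 12457 = 11748, then multiply by 422 repeatedly:
  422^4687=11748  422^4688=12227  422^4689=2596  422^4690=11753  422^4691=1880
  422^4692=8569  422^4693=3588  422^4694=6839  422^4695=8491  422^4696=8043
Found 8043 at exponent 4696.

4696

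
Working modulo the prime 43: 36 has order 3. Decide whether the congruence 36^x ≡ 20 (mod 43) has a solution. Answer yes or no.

no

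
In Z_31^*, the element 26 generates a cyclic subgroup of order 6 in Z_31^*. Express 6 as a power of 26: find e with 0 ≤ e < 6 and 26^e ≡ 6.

5

Successive powers of 26 modulo 31:
  26^0=1  26^1=26  26^2=25  26^3=30  26^4=5  26^5=6
So 26^5 ≡ 6 (mod 31), giving e = 5.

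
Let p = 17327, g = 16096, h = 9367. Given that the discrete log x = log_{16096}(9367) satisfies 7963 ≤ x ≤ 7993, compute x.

Compute 16096^7963 mod 17327 = 8756, then multiply by 16096 repeatedly:
  16096^7963=8756  16096^7964=16085  16096^7965=4126  16096^7966=15032  16096^7967=844
  16096^7968=656  16096^7969=6833  16096^7970=9499  16096^7971=2456  16096^7972=8889
  16096^7973=8305  16096^7974=16802  16096^7975=5176  16096^7976=4680  16096^7977=8811
  16096^7978=361  16096^7979=6111  16096^7980=14604  16096^7981=7902  16096^7982=10412
  16096^7983=4808  16096^7984=7186  16096^7985=8131  16096^7986=5745  16096^7987=14648
  16096^7988=5719  16096^7989=12000  16096^7990=7931  16096^7991=9367
Found 9367 at exponent 7991.

7991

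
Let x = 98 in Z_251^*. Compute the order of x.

The order of 98 must divide p − 1 = 250 = 2 · 5^3.
Divisors: 1, 2, 5, 10, 25, 50, 125, 250.
Check each in increasing order: 98^1 ≡ 98;  98^2 ≡ 66;  98^5 ≡ 188;  98^10 ≡ 204;  98^25 ≡ 138;  98^50 ≡ 219;  98^125 ≡ 250;  98^250 ≡ 1.
Smallest exponent giving 1 is 250.

250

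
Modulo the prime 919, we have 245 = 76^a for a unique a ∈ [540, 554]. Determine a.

Compute 76^540 mod 919 = 607, then multiply by 76 repeatedly:
  76^540=607  76^541=182  76^542=47  76^543=815  76^544=367
  76^545=322  76^546=578  76^547=735  76^548=720  76^549=499
  76^550=245
Found 245 at exponent 550.

550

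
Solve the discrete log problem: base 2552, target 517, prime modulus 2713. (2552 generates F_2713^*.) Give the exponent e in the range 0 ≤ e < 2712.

Baby-step giant-step with m = ceil(sqrt(2712)) = 53.
Baby table (2552^j mod 2713 for j=0..52):
  0:1  1:2552  2:1504  3:2026  4:2087  5:405  6:2620  7:1408
  8:1204  9:1492  10:1245  11:317  12:510  13:1993  14:1974  15:2320
  16:874  17:362  18:1404  19:1848  20:902  21:1280  22:108  23:1603
  24:2365  25:1768  26:217  27:332  28:808  29:136  30:2521  31:1069
  32:1523  33:1680  34:820  35:917  36:1578  37:964  38:2150  39:1114
  40:2417  41:1535  42:2461  43:2590  44:812  45:2205  46:398  47:1034
  48:1732  49:587  50:448  51:1123  52:968
Giant step factor: 2552^(-53) ≡ 1479 (mod 2713).
Scan 517·1479^i mod 2713 for i = 0, 1, …:
  i=0: 517   i=1: 2290   i=2: 1086   i=3: 98
  i=4: 1153   i=5: 1523
Match at i=5, j=32: e = 5·53 + 32 = 297.

297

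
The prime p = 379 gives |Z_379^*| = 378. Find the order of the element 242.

126

The order of 242 must divide p − 1 = 378 = 2 · 3^3 · 7.
Divisors: 1, 2, 3, 6, 7, 9, 14, 18, 21, 27, 42, 54, 63, 126, 189, 378.
Check each in increasing order: 242^1 ≡ 242;  242^2 ≡ 198;  242^3 ≡ 162;  242^6 ≡ 93;  242^7 ≡ 145;  242^9 ≡ 285;  242^14 ≡ 180;  242^18 ≡ 119;  242^21 ≡ 328;  242^27 ≡ 184;  242^42 ≡ 327;  242^54 ≡ 125;  242^63 ≡ 378;  242^126 ≡ 1.
Smallest exponent giving 1 is 126.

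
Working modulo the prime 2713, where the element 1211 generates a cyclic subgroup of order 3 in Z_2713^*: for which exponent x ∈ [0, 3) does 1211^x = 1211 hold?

1

Successive powers of 1211 modulo 2713:
  1211^0=1  1211^1=1211
So 1211^1 ≡ 1211 (mod 2713), giving x = 1.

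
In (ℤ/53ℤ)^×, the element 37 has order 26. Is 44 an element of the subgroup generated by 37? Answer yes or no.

yes

44 ∈ ⟨37⟩ iff 44^26 ≡ 1 (mod 53), since |⟨37⟩| = 26.
44^26 mod 53 = 1.
Since 1 = 1, 44 lies in the subgroup.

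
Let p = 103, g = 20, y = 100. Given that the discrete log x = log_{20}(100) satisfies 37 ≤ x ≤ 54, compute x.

48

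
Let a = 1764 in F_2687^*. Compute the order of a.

79

The order of 1764 must divide p − 1 = 2686 = 2 · 17 · 79.
Divisors: 1, 2, 17, 34, 79, 158, 1343, 2686.
Check each in increasing order: 1764^1 ≡ 1764;  1764^2 ≡ 150;  1764^17 ≡ 1329;  1764^34 ≡ 882;  1764^79 ≡ 1.
Smallest exponent giving 1 is 79.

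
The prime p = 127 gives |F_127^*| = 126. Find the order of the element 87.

The order of 87 must divide p − 1 = 126 = 2 · 3^2 · 7.
Divisors: 1, 2, 3, 6, 7, 9, 14, 18, 21, 42, 63, 126.
Check each in increasing order: 87^1 ≡ 87;  87^2 ≡ 76;  87^3 ≡ 8;  87^6 ≡ 64;  87^7 ≡ 107;  87^9 ≡ 4;  87^14 ≡ 19;  87^18 ≡ 16;  87^21 ≡ 1.
Smallest exponent giving 1 is 21.

21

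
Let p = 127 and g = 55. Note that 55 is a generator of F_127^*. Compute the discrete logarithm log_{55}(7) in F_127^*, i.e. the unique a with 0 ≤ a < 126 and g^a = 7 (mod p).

17

Baby-step giant-step with m = ceil(sqrt(126)) = 12.
Baby table (55^j mod 127 for j=0..11):
  0:1  1:55  2:104  3:5  4:21  5:12  6:25  7:105
  8:60  9:125  10:17  11:46
Giant step factor: 55^(-12) ≡ 38 (mod 127).
Scan 7·38^i mod 127 for i = 0, 1, …:
  i=0: 7   i=1: 12
Match at i=1, j=5: a = 1·12 + 5 = 17.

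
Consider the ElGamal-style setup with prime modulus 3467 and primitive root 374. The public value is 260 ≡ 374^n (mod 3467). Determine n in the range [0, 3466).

Baby-step giant-step with m = ceil(sqrt(3466)) = 59.
Baby table (374^j mod 3467 for j=0..58):
  0:1  1:374  2:1196  3:61  4:2012  5:149  6:254  7:1387
  8:2155  9:1626  10:1399  11:3176  12:2110  13:2131  14:3051  15:431
  16:1712  17:2360  18:2022  19:422  20:1813  21:1997  22:1473  23:3116
  24:472  25:3178  26:2858  27:1056  28:3173  29:988  30:2010  31:2868
  32:1329  33:1265  34:1598  35:1328  36:891  37:402  38:1267  39:2346
  40:253  41:1013  42:959  43:1565  44:2854  45:3027  46:1856  47:744
  48:896  49:2272  50:313  51:2651  52:3379  53:1758  54:2229  55:1566
  56:3228  57:756  58:1917
Giant step factor: 374^(-59) ≡ 2482 (mod 3467).
Scan 260·2482^i mod 3467 for i = 0, 1, …:
  i=0: 260   i=1: 458   i=2: 3047   i=3: 1127
  i=4: 2812   i=5: 313
Match at i=5, j=50: n = 5·59 + 50 = 345.

345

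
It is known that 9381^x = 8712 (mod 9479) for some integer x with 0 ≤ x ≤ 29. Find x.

Compute 9381^0 mod 9479 = 1, then multiply by 9381 repeatedly:
  9381^0=1  9381^1=9381  9381^2=125  9381^3=6708  9381^4=6146
  9381^5=4348  9381^6=451  9381^7=3197  9381^8=8980  9381^9=1507
  9381^10=3978  9381^11=8274  9381^12=4342  9381^13=1039  9381^14=2447
  9381^15=6648  9381^16=2547  9381^17=6327  9381^18=5568  9381^19=4118
  9381^20=4033  9381^21=2884  9381^22=1738  9381^23=298  9381^24=8712
Found 8712 at exponent 24.

24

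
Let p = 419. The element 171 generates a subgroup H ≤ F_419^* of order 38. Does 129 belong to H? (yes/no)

no

129 ∈ ⟨171⟩ iff 129^38 ≡ 1 (mod 419), since |⟨171⟩| = 38.
129^38 mod 419 = 348.
Since 348 ≠ 1, 129 does not lie in the subgroup.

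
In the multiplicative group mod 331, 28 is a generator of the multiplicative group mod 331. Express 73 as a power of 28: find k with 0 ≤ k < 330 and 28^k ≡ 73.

273

Baby-step giant-step with m = ceil(sqrt(330)) = 19.
Baby table (28^j mod 331 for j=0..18):
  0:1  1:28  2:122  3:106  4:320  5:23  6:313  7:158
  8:121  9:78  10:198  11:248  12:324  13:135  14:139  15:251
  16:77  17:170  18:126
Giant step factor: 28^(-19) ≡ 41 (mod 331).
Scan 73·41^i mod 331 for i = 0, 1, …:
  i=0: 73   i=1: 14   i=2: 243   i=3: 33
  i=4: 29   i=5: 196   i=6: 92   i=7: 131
  i=8: 75   i=9: 96     …   i=13: 20
  i=14: 158
Match at i=14, j=7: k = 14·19 + 7 = 273.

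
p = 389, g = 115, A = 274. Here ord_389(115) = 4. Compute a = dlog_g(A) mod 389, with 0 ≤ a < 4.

3

Successive powers of 115 modulo 389:
  115^0=1  115^1=115  115^2=388  115^3=274
So 115^3 ≡ 274 (mod 389), giving a = 3.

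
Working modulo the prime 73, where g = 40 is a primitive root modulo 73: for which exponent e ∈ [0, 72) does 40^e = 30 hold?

Successive powers of 40 modulo 73:
  40^0=1  40^1=40  40^2=67  40^3=52  40^4=36  40^5=53
  40^6=3  40^7=47  40^8=55  40^9=10  40^10=35  40^11=13
  40^12=9  40^13=68  40^14=19  40^15=30
So 40^15 ≡ 30 (mod 73), giving e = 15.

15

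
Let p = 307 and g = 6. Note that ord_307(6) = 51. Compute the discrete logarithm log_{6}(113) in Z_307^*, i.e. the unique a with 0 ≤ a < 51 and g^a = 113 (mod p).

Baby-step giant-step with m = ceil(sqrt(51)) = 8.
Baby table (6^j mod 307 for j=0..7):
  0:1  1:6  2:36  3:216  4:68  5:101  6:299  7:259
Giant step factor: 6^(-8) ≡ 97 (mod 307).
Scan 113·97^i mod 307 for i = 0, 1, …:
  i=0: 113   i=1: 216
Match at i=1, j=3: a = 1·8 + 3 = 11.

11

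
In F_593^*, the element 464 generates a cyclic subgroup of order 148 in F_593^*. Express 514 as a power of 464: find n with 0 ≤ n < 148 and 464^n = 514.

Baby-step giant-step with m = ceil(sqrt(148)) = 13.
Baby table (464^j mod 593 for j=0..12):
  0:1  1:464  2:37  3:564  4:183  5:113  6:248  7:30
  8:281  9:517  10:316  11:153  12:425
Giant step factor: 464^(-13) ≡ 496 (mod 593).
Scan 514·496^i mod 593 for i = 0, 1, …:
  i=0: 514   i=1: 547   i=2: 311   i=3: 76
  i=4: 337   i=5: 519   i=6: 62   i=7: 509
  i=8: 439   i=9: 113
Match at i=9, j=5: n = 9·13 + 5 = 122.

122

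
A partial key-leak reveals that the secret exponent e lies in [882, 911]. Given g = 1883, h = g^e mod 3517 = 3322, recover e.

888

Compute 1883^882 mod 3517 = 867, then multiply by 1883 repeatedly:
  1883^882=867  1883^883=673  1883^884=1139  1883^885=2884  1883^886=324
  1883^887=1651  1883^888=3322
Found 3322 at exponent 888.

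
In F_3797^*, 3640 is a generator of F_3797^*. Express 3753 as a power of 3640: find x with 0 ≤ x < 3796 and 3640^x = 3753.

Baby-step giant-step with m = ceil(sqrt(3796)) = 62.
Baby table (3640^j mod 3797 for j=0..61):
  0:1  1:3640  2:1867  3:3047  4:43  5:843  6:544  7:1923
  8:1849  9:2076  10:610  11:2952  12:3567  13:1937  14:3448  15:1635
  16:1501  17:3554  18:181  19:1959  20:3791  21:942  22:189  23:703
  24:3539  25:2536  26:533  27:3650  28:297  29:2732  30:137  31:1273
  32:1380  33:3566  34:2094  35:1581  36:2385  37:1458  38:2711  39:3434
  40:36  41:1942  42:2663  43:3376  44:1548  45:3769  46:599  47:882
  48:2015  49:2593  50:2975  51:3753  52:3111  53:1386  54:2624  55:1905
  56:878  57:2643  58:2719  59:2178  60:3581  61:3536
Giant step factor: 3640^(-62) ≡ 1216 (mod 3797).
Scan 3753·1216^i mod 3797 for i = 0, 1, …:
  i=0: 3753
Match at i=0, j=51: x = 0·62 + 51 = 51.

51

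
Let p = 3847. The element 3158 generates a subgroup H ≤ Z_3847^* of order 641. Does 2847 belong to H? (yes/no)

2847 ∈ ⟨3158⟩ iff 2847^641 ≡ 1 (mod 3847), since |⟨3158⟩| = 641.
2847^641 mod 3847 = 1.
Since 1 = 1, 2847 lies in the subgroup.

yes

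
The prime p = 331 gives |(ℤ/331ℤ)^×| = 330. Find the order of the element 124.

The order of 124 must divide p − 1 = 330 = 2 · 3 · 5 · 11.
Divisors: 1, 2, 3, 5, 6, 10, 11, 15, 22, 30, 33, 55, 66, 110, 165, 330.
Check each in increasing order: 124^1 ≡ 124;  124^2 ≡ 150;  124^3 ≡ 64;  124^5 ≡ 1.
Smallest exponent giving 1 is 5.

5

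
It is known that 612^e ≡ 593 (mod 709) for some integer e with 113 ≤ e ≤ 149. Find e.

140

Compute 612^113 mod 709 = 480, then multiply by 612 repeatedly:
  612^113=480  612^114=234  612^115=699  612^116=261  612^117=207
  612^118=482  612^119=40  612^120=374  612^121=590  612^122=199
  612^123=549  612^124=631  612^125=476  612^126=622  612^127=640
  612^128=312  612^129=223  612^130=348  612^131=276  612^132=170
  612^133=526  612^134=26  612^135=314  612^136=29  612^137=23
  612^138=605  612^139=162  612^140=593
Found 593 at exponent 140.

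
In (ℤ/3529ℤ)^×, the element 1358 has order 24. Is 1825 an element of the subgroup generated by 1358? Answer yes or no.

no

⟨1358⟩ has order 24; its elements mod 3529 are {1, 255, 448, 449, 695, 775, 808, 1312, 1358, 1396, 1503, 1567, 1962, 2026, 2133, 2171, 2217, 2721, 2754, 2834, 3080, 3081, 3274, 3528}.
1825 is not in this set.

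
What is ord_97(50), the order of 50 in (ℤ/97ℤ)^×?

8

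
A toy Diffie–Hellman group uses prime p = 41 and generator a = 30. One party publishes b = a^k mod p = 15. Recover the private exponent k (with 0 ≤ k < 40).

19

Successive powers of 30 modulo 41:
  30^0=1  30^1=30  30^2=39  30^3=22  30^4=4  30^5=38
  30^6=33  30^7=6  30^8=16  30^9=29  30^10=9  30^11=24
  30^12=23  30^13=34  30^14=36  30^15=14  30^16=10  30^17=13
  30^18=21  30^19=15
So 30^19 ≡ 15 (mod 41), giving k = 19.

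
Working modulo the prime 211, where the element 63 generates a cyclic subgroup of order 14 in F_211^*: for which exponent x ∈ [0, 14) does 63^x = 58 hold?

Successive powers of 63 modulo 211:
  63^0=1  63^1=63  63^2=171  63^3=12  63^4=123  63^5=153
  63^6=144  63^7=210  63^8=148  63^9=40  63^10=199  63^11=88
  63^12=58
So 63^12 ≡ 58 (mod 211), giving x = 12.

12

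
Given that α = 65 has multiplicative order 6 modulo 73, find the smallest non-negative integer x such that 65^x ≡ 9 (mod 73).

Successive powers of 65 modulo 73:
  65^0=1  65^1=65  65^2=64  65^3=72  65^4=8  65^5=9
So 65^5 ≡ 9 (mod 73), giving x = 5.

5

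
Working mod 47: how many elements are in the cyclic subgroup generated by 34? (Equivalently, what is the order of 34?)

23

The order of 34 must divide p − 1 = 46 = 2 · 23.
Divisors: 1, 2, 23, 46.
Check each in increasing order: 34^1 ≡ 34;  34^2 ≡ 28;  34^23 ≡ 1.
Smallest exponent giving 1 is 23.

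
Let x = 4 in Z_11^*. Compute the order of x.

The order of 4 must divide p − 1 = 10 = 2 · 5.
Divisors: 1, 2, 5, 10.
Check each in increasing order: 4^1 ≡ 4;  4^2 ≡ 5;  4^5 ≡ 1.
Smallest exponent giving 1 is 5.

5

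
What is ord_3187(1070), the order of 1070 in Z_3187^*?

The order of 1070 must divide p − 1 = 3186 = 2 · 3^3 · 59.
Divisors: 1, 2, 3, 6, 9, 18, 27, 54, 59, 118, 177, 354, 531, 1062, 1593, 3186.
Check each in increasing order: 1070^1 ≡ 1070;  1070^2 ≡ 767;  1070^3 ≡ 1631;  1070^6 ≡ 2203;  1070^9 ≡ 1344;  1070^18 ≡ 2494;  1070^27 ≡ 2399;  1070^54 ≡ 2666;  1070^59 ≡ 1605;  1070^118 ≡ 929;  1070^177 ≡ 2716;  1070^354 ≡ 1938;  1070^531 ≡ 1871;  1070^1062 ≡ 1315;  1070^1593 ≡ 1.
Smallest exponent giving 1 is 1593.

1593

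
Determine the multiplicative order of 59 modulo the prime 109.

The order of 59 must divide p − 1 = 108 = 2^2 · 3^3.
Divisors: 1, 2, 3, 4, 6, 9, 12, 18, 27, 36, 54, 108.
Check each in increasing order: 59^1 ≡ 59;  59^2 ≡ 102;  59^3 ≡ 23;  59^4 ≡ 49;  59^6 ≡ 93;  59^9 ≡ 68;  59^12 ≡ 38;  59^18 ≡ 46;  59^27 ≡ 76;  59^36 ≡ 45;  59^54 ≡ 108;  59^108 ≡ 1.
Smallest exponent giving 1 is 108.

108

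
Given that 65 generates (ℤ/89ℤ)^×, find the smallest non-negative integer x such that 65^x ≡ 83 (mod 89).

65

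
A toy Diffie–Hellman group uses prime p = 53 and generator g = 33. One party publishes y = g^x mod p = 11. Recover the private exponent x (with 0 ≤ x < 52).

50

Baby-step giant-step with m = ceil(sqrt(52)) = 8.
Baby table (33^j mod 53 for j=0..7):
  0:1  1:33  2:29  3:3  4:46  5:34  6:9  7:32
Giant step factor: 33^(-8) ≡ 13 (mod 53).
Scan 11·13^i mod 53 for i = 0, 1, …:
  i=0: 11   i=1: 37   i=2: 4   i=3: 52
  i=4: 40   i=5: 43   i=6: 29
Match at i=6, j=2: x = 6·8 + 2 = 50.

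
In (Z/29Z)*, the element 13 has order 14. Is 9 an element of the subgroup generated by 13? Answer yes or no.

yes

9 ∈ ⟨13⟩ iff 9^14 ≡ 1 (mod 29), since |⟨13⟩| = 14.
9^14 mod 29 = 1.
Since 1 = 1, 9 lies in the subgroup.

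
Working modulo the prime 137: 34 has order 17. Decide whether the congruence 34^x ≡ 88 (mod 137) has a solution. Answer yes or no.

88 ∈ ⟨34⟩ iff 88^17 ≡ 1 (mod 137), since |⟨34⟩| = 17.
88^17 mod 137 = 1.
Since 1 = 1, 88 lies in the subgroup.

yes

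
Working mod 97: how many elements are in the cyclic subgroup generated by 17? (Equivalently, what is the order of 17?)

96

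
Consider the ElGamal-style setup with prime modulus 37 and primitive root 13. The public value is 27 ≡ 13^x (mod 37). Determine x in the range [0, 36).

30

Successive powers of 13 modulo 37:
  13^0=1  13^1=13  13^2=21  13^3=14  13^4=34  13^5=35
  13^6=11  13^7=32  13^8=9  13^9=6  13^10=4  13^11=15
  13^12=10  13^13=19  13^14=25  13^15=29  13^16=7  13^17=17
  13^18=36  13^19=24  13^20=16  13^21=23  13^22=3  13^23=2
  13^24=26  13^25=5  13^26=28  13^27=31  13^28=33  13^29=22
  13^30=27
So 13^30 ≡ 27 (mod 37), giving x = 30.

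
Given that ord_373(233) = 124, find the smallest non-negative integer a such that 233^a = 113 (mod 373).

37

Baby-step giant-step with m = ceil(sqrt(124)) = 12.
Baby table (233^j mod 373 for j=0..11):
  0:1  1:233  2:204  3:161  4:213  5:20  6:184  7:350
  8:236  9:157  10:27  11:323
Giant step factor: 233^(-12) ≡ 30 (mod 373).
Scan 113·30^i mod 373 for i = 0, 1, …:
  i=0: 113   i=1: 33   i=2: 244   i=3: 233
Match at i=3, j=1: a = 3·12 + 1 = 37.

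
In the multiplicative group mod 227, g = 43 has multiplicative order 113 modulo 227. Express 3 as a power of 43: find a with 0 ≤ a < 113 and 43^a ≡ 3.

Baby-step giant-step with m = ceil(sqrt(113)) = 11.
Baby table (43^j mod 227 for j=0..10):
  0:1  1:43  2:33  3:57  4:181  5:65  6:71  7:102
  8:73  9:188  10:139
Giant step factor: 43^(-11) ≡ 112 (mod 227).
Scan 3·112^i mod 227 for i = 0, 1, …:
  i=0: 3   i=1: 109   i=2: 177   i=3: 75
  i=4: 1
Match at i=4, j=0: a = 4·11 + 0 = 44.

44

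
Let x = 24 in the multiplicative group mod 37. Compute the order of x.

36

The order of 24 must divide p − 1 = 36 = 2^2 · 3^2.
Divisors: 1, 2, 3, 4, 6, 9, 12, 18, 36.
Check each in increasing order: 24^1 ≡ 24;  24^2 ≡ 21;  24^3 ≡ 23;  24^4 ≡ 34;  24^6 ≡ 11;  24^9 ≡ 31;  24^12 ≡ 10;  24^18 ≡ 36;  24^36 ≡ 1.
Smallest exponent giving 1 is 36.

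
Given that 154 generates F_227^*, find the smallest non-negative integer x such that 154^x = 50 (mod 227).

31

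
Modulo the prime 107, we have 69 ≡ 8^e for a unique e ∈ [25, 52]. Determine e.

Compute 8^25 mod 107 = 96, then multiply by 8 repeatedly:
  8^25=96  8^26=19  8^27=45  8^28=39  8^29=98
  8^30=35  8^31=66  8^32=100  8^33=51  8^34=87
  8^35=54  8^36=4  8^37=32  8^38=42  8^39=15
  8^40=13  8^41=104  8^42=83  8^43=22  8^44=69
Found 69 at exponent 44.

44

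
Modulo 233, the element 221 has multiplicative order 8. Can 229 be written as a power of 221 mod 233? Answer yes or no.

⟨221⟩ has order 8; its elements mod 233 are {1, 12, 89, 97, 136, 144, 221, 232}.
229 is not in this set.

no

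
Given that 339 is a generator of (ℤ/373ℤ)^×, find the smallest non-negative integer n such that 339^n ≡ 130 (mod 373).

Baby-step giant-step with m = ceil(sqrt(372)) = 20.
Baby table (339^j mod 373 for j=0..19):
  0:1  1:339  2:37  3:234  4:250  5:79  6:298  7:312
  8:209  9:354  10:273  11:43  12:30  13:99  14:364  15:306
  16:40  17:132  18:361  19:35
Giant step factor: 339^(-20) ≡ 21 (mod 373).
Scan 130·21^i mod 373 for i = 0, 1, …:
  i=0: 130   i=1: 119   i=2: 261   i=3: 259
  i=4: 217   i=5: 81   i=6: 209
Match at i=6, j=8: n = 6·20 + 8 = 128.

128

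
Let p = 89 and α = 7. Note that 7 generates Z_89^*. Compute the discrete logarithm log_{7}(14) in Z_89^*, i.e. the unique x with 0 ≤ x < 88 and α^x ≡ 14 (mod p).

49

Baby-step giant-step with m = ceil(sqrt(88)) = 10.
Baby table (7^j mod 89 for j=0..9):
  0:1  1:7  2:49  3:76  4:87  5:75  6:80  7:26
  8:4  9:28
Giant step factor: 7^(-10) ≡ 5 (mod 89).
Scan 14·5^i mod 89 for i = 0, 1, …:
  i=0: 14   i=1: 70   i=2: 83   i=3: 59
  i=4: 28
Match at i=4, j=9: x = 4·10 + 9 = 49.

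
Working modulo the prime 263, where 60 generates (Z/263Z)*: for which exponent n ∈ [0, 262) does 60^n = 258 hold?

100

Baby-step giant-step with m = ceil(sqrt(262)) = 17.
Baby table (60^j mod 263 for j=0..16):
  0:1  1:60  2:181  3:77  4:149  5:261  6:143  7:164
  8:109  9:228  10:4  11:240  12:198  13:45  14:70  15:255
  16:46
Giant step factor: 60^(-17) ≡ 87 (mod 263).
Scan 258·87^i mod 263 for i = 0, 1, …:
  i=0: 258   i=1: 91   i=2: 27   i=3: 245
  i=4: 12   i=5: 255
Match at i=5, j=15: n = 5·17 + 15 = 100.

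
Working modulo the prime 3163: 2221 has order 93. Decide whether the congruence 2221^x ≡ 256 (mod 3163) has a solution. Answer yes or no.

no

256 ∈ ⟨2221⟩ iff 256^93 ≡ 1 (mod 3163), since |⟨2221⟩| = 93.
256^93 mod 3163 = 2347.
Since 2347 ≠ 1, 256 does not lie in the subgroup.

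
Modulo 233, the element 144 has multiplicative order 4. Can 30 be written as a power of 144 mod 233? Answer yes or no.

⟨144⟩ has order 4; its elements mod 233 are {1, 89, 144, 232}.
30 is not in this set.

no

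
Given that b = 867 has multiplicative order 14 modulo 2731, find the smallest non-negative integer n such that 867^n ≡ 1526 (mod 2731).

Successive powers of 867 modulo 2731:
  867^0=1  867^1=867  867^2=664  867^3=2178  867^4=1205  867^5=1493
  867^6=2668  867^7=2730  867^8=1864  867^9=2067  867^10=553  867^11=1526
So 867^11 ≡ 1526 (mod 2731), giving n = 11.

11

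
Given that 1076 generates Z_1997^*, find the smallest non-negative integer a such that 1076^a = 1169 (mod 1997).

Baby-step giant-step with m = ceil(sqrt(1996)) = 45.
Baby table (1076^j mod 1997 for j=0..44):
  0:1  1:1076  2:1513  3:433  4:607  5:113  6:1768  7:1224
  8:1001  9:693  10:787  11:84  12:519  13:1281  14:426  15:1063
  16:1504  17:734  18:969  19:210  20:299  21:207  22:1065  23:1659
  24:1763  25:1835  26:1424  27:525  28:1746  29:1516  30:1664  31:1152
  32:1412  33:1592  34:1563  35:314  36:371  37:1793  38:166  39:883
  40:1533  41:1983  42:912  43:785  44:1926
Giant step factor: 1076^(-45) ≡ 325 (mod 1997).
Scan 1169·325^i mod 1997 for i = 0, 1, …:
  i=0: 1169   i=1: 495   i=2: 1115   i=3: 918
  i=4: 797   i=5: 1412
Match at i=5, j=32: a = 5·45 + 32 = 257.

257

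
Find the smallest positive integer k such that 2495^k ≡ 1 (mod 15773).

3943

The order of 2495 must divide p − 1 = 15772 = 2^2 · 3943.
Divisors: 1, 2, 4, 3943, 7886, 15772.
Check each in increasing order: 2495^1 ≡ 2495;  2495^2 ≡ 10463;  2495^4 ≡ 9749;  2495^3943 ≡ 1.
Smallest exponent giving 1 is 3943.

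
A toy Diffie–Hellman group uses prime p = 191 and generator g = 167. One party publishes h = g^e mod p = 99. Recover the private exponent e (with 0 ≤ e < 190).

89

Baby-step giant-step with m = ceil(sqrt(190)) = 14.
Baby table (167^j mod 191 for j=0..13):
  0:1  1:167  2:3  3:119  4:9  5:166  6:27  7:116
  8:81  9:157  10:52  11:89  12:156  13:76
Giant step factor: 167^(-14) ≡ 20 (mod 191).
Scan 99·20^i mod 191 for i = 0, 1, …:
  i=0: 99   i=1: 70   i=2: 63   i=3: 114
  i=4: 179   i=5: 142   i=6: 166
Match at i=6, j=5: e = 6·14 + 5 = 89.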